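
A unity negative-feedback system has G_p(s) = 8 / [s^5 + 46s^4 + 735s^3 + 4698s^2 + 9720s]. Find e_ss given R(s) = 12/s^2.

Lowest-order denominator term is 9720s, so the open loop has 1 pole at the origin → type 1 system.
K_v = lim_{s→0} s·G_p(s) = 8 / 9720 = 1/1215.
e_ss = 12/K_v = 12/(1/1215) = 14580.

14580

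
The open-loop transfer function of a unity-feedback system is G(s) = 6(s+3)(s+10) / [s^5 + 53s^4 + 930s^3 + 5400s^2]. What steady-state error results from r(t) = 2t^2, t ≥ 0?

120

The denominator has no term below 5400s^2 — 2 poles at s=0, type 2.
K_a = lim_{s→0} s^2·G(s) = 6·3·10 / 5400 = 1/30.
r(t) = 2t^2 gives R(s) = 4/s^3.
e_ss = 4/K_a = 4/(1/30) = 120.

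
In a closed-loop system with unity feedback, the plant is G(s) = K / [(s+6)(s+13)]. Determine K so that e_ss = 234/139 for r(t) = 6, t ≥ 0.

No free integrators in G(s): this is a type 0 system.
K_p = lim_{s→0} G(s) = K / (6·13) = (1/78)·K.
e_ss = 6/(1 + K_p) = 234/139 ⇒ 1 + (1/78)·K = 139/39 ⇒ K = 200.

200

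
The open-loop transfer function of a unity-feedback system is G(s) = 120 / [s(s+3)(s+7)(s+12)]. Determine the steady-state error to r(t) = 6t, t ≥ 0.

12.6

The open loop has one pole at the origin → type 1 system.
K_v = lim_{s→0} s·G(s) = 120 / (3·7·12) = 10/21.
e_ss = 6/K_v = 6/(10/21) = 12.6.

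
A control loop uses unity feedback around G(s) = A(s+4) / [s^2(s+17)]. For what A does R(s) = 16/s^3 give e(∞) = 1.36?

50

The open loop has two poles at the origin → type 2 system.
K_a = lim_{s→0} s^2·G(s) = A·4 / (17) = (4/17)·A.
e_ss = 16/K_a = 1.36 ⇒ K_a = 200/17 ⇒ A = (200/17)/(4/17) = 50.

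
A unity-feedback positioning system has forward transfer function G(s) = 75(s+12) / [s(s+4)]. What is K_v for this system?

System type = 1 (one pole at s=0).
K_v = lim_{s→0} s·G(s) = 75·12 / (4) = 225.

225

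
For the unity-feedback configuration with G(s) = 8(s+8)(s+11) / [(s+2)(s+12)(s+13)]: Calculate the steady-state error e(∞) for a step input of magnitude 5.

No free integrators in G(s): this is a type 0 system.
K_p = lim_{s→0} G(s) = 8·8·11 / (2·12·13) = 88/39.
e_ss = 5/(1 + K_p) = 5/(127/39) = 195/127.

195/127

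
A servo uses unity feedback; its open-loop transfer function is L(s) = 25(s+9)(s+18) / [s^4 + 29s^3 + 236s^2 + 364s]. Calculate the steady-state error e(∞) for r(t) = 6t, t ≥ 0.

The denominator has no term below 364s — 1 pole at s=0, type 1.
K_v = lim_{s→0} s·L(s) = 25·9·18 / 364 = 2025/182.
e_ss = 6/K_v = 6/(2025/182) = 364/675.

364/675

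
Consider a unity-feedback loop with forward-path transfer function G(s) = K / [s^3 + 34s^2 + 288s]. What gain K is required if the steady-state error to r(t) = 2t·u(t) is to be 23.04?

Factoring s from the denominator leaves a polynomial with constant term 288, so the system is type 1.
K_v = lim_{s→0} s·G(s) = K / 288 = (1/288)·K.
e_ss = 2/K_v = 23.04 ⇒ K_v = 25/288 ⇒ K = (25/288)/(1/288) = 25.

25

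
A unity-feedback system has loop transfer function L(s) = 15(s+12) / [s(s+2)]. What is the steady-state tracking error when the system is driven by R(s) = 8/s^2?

The open loop has one pole at the origin → type 1 system.
K_v = lim_{s→0} s·L(s) = 15·12 / (2) = 90.
e_ss = 8/K_v = 8/90 = 4/45.

4/45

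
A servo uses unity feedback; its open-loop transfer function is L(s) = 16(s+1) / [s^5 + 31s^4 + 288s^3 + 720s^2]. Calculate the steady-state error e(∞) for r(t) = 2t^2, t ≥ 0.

180

Factoring s^2 from the denominator leaves a polynomial with constant term 720, so the system is type 2.
K_a = lim_{s→0} s^2·L(s) = 16·1 / 720 = 1/45.
r(t) = 2t^2 gives R(s) = 4/s^3.
e_ss = 4/K_a = 4/(1/45) = 180.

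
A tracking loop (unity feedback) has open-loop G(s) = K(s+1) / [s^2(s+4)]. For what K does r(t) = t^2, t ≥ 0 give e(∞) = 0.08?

The open loop has two poles at the origin → type 2 system.
K_a = lim_{s→0} s^2·G(s) = K·1 / (4) = 0.25·K.
e_ss = 2/K_a = 0.08 ⇒ K_a = 25 ⇒ K = 25/0.25 = 100.

100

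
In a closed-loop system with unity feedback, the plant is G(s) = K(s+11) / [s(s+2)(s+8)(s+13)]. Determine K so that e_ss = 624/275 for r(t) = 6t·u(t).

50

System type = 1 (one pole at s=0).
K_v = lim_{s→0} s·G(s) = K·11 / (2·8·13) = (11/208)·K.
e_ss = 6/K_v = 624/275 ⇒ K_v = 275/104 ⇒ K = (275/104)/(11/208) = 50.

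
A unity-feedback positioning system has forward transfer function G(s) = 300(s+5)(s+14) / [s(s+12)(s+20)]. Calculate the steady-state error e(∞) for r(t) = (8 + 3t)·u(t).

One free integrator in G(s): this is a type 1 system. By superposition:
  • 8: tracked with zero error.
  • 3t: e_ss = 3/K_v with K_v=87.5 → 6/175.
Total e_ss = 6/175.

6/175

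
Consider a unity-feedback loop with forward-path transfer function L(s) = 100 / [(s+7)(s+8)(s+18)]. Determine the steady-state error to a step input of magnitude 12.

3024/277

System type = 0 (no poles at s=0).
K_p = lim_{s→0} L(s) = 100 / (7·8·18) = 25/252.
e_ss = 12/(1 + K_p) = 12/(277/252) = 3024/277.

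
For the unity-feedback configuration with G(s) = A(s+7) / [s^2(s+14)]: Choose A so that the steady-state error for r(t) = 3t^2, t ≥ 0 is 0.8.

15

Two free integrators in G(s): this is a type 2 system.
K_a = lim_{s→0} s^2·G(s) = A·7 / (14) = 0.5·A.
e_ss = 6/K_a = 0.8 ⇒ K_a = 7.5 ⇒ A = 7.5/0.5 = 15.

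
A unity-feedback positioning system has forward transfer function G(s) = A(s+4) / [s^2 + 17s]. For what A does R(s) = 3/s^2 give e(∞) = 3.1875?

The denominator has no term below 17s — 1 pole at s=0, type 1.
K_v = lim_{s→0} s·G(s) = A·4 / 17 = (4/17)·A.
e_ss = 3/K_v = 3.1875 ⇒ K_v = 16/17 ⇒ A = (16/17)/(4/17) = 4.

4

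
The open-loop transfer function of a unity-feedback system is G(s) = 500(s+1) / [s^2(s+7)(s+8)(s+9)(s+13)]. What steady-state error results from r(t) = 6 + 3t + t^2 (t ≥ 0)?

26.208

The open loop has two poles at the origin → type 2 system. By superposition:
  • 6: tracked with zero error.
  • 3t: tracked with zero error.
  • t^2: e_ss = 2/K_a with K_a=125/1638 → 26.208.
Total e_ss = 26.208.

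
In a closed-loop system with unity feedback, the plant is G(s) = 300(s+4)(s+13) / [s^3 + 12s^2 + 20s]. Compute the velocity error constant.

780

Lowest-order denominator term is 20s, so the open loop has 1 pole at the origin → type 1 system.
K_v = lim_{s→0} s·G(s) = 300·4·13 / 20 = 780.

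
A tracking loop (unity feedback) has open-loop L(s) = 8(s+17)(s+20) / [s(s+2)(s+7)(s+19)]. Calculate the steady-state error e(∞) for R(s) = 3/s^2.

399/1360

The open loop has one pole at the origin → type 1 system.
K_v = lim_{s→0} s·L(s) = 8·17·20 / (2·7·19) = 1360/133.
e_ss = 3/K_v = 3/(1360/133) = 399/1360.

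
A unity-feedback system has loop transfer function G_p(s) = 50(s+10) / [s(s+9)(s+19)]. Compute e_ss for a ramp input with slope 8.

2.736

G_p(s) has one factor of s in the denominator, so the system is type 1.
K_v = lim_{s→0} s·G_p(s) = 50·10 / (9·19) = 500/171.
e_ss = 8/K_v = 8/(500/171) = 2.736.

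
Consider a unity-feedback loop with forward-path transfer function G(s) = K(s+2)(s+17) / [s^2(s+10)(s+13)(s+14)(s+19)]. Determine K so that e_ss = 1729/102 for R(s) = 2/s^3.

120

Two free integrators in G(s): this is a type 2 system.
K_a = lim_{s→0} s^2·G(s) = K·2·17 / (10·13·14·19) = (17/17290)·K.
e_ss = 2/K_a = 1729/102 ⇒ K_a = 204/1729 ⇒ K = (204/1729)/(17/17290) = 120.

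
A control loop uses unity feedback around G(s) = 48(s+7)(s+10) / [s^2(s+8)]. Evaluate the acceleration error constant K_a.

Two free integrators in G(s): this is a type 2 system.
K_a = lim_{s→0} s^2·G(s) = 48·7·10 / (8) = 420.

420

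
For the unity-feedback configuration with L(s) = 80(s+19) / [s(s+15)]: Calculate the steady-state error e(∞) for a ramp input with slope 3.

9/304

System type = 1 (one pole at s=0).
K_v = lim_{s→0} s·L(s) = 80·19 / (15) = 304/3.
e_ss = 3/K_v = 3/(304/3) = 9/304.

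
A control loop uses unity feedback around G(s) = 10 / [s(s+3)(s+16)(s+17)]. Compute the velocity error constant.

One free integrator in G(s): this is a type 1 system.
K_v = lim_{s→0} s·G(s) = 10 / (3·16·17) = 5/408.

5/408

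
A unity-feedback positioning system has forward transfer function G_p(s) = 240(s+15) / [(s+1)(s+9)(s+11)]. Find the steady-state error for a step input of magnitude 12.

44/137

The open loop has no poles at the origin → type 0 system.
K_p = lim_{s→0} G_p(s) = 240·15 / (1·9·11) = 400/11.
e_ss = 12/(1 + K_p) = 12/(411/11) = 44/137.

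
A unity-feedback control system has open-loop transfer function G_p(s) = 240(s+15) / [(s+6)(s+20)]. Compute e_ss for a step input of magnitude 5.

5/31

No free integrators in G_p(s): this is a type 0 system.
K_p = lim_{s→0} G_p(s) = 240·15 / (6·20) = 30.
e_ss = 5/(1 + K_p) = 5/31.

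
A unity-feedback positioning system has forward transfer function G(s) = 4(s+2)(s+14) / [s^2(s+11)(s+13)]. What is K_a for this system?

Two free integrators in G(s): this is a type 2 system.
K_a = lim_{s→0} s^2·G(s) = 4·2·14 / (11·13) = 112/143.

112/143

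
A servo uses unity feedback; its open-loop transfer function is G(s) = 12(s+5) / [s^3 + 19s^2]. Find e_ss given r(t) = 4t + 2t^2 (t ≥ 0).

The denominator has no term below 19s^2 — 2 poles at s=0, type 2. Taking each input component in turn:
  • 4t: tracked with zero error.
  • 2t^2: e_ss = 4/K_a with K_a=60/19 → 19/15.
Total e_ss = 19/15.

19/15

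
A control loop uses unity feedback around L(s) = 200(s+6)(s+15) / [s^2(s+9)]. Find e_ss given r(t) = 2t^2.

0.002

L(s) has two factors of s in the denominator, so the system is type 2.
K_a = lim_{s→0} s^2·L(s) = 200·6·15 / (9) = 2000.
r(t) = 2t^2 gives R(s) = 4/s^3.
e_ss = 4/K_a = 4/2000 = 0.002.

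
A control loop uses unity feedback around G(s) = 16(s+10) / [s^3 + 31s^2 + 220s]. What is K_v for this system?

Factoring s from the denominator leaves a polynomial with constant term 220, so the system is type 1.
K_v = lim_{s→0} s·G(s) = 16·10 / 220 = 8/11.

8/11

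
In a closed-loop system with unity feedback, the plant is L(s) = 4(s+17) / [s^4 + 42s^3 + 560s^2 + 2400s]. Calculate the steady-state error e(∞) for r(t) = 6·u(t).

0

The denominator has no term below 2400s — 1 pole at s=0, type 1.
A type-1 system has K_p = ∞, so it tracks a step input with zero steady-state error.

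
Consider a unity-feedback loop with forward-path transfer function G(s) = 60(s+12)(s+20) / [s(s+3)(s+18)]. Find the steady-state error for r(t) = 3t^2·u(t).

infinity

G(s) has one factor of s in the denominator, so the system is type 1.
For a type-1 system K_a = 0, so e_ss to a parabolic input is unbounded.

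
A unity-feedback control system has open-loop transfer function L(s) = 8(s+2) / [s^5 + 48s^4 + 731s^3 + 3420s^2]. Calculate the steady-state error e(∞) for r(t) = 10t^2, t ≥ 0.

Factoring s^2 from the denominator leaves a polynomial with constant term 3420, so the system is type 2.
K_a = lim_{s→0} s^2·L(s) = 8·2 / 3420 = 4/855.
r(t) = 10t^2 gives R(s) = 20/s^3.
e_ss = 20/K_a = 20/(4/855) = 4275.

4275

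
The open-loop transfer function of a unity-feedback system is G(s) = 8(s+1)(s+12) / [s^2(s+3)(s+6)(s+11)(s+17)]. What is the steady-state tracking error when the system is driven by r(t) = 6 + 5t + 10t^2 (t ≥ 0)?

Two free integrators in G(s): this is a type 2 system. By superposition:
  • 6: tracked with zero error.
  • 5t: tracked with zero error.
  • 10t^2: e_ss = 20/K_a with K_a=16/561 → 701.25.
Total e_ss = 701.25.

701.25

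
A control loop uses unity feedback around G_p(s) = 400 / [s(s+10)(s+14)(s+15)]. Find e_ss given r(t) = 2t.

The open loop has one pole at the origin → type 1 system.
K_v = lim_{s→0} s·G_p(s) = 400 / (10·14·15) = 4/21.
e_ss = 2/K_v = 2/(4/21) = 10.5.

10.5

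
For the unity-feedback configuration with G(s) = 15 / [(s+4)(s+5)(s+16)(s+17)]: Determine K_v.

0

G(s) has no factors of s in the denominator, so the system is type 0.
K_v = lim_{s→0} s·G(s) = 0 (the extra factor of s kills the finite limit).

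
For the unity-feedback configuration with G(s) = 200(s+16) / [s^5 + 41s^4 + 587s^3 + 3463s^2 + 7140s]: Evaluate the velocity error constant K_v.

The denominator has no term below 7140s — 1 pole at s=0, type 1.
K_v = lim_{s→0} s·G(s) = 200·16 / 7140 = 160/357.

160/357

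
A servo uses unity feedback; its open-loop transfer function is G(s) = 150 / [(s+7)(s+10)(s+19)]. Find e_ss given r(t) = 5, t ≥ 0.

System type = 0 (no poles at s=0).
K_p = lim_{s→0} G(s) = 150 / (7·10·19) = 15/133.
e_ss = 5/(1 + K_p) = 5/(148/133) = 665/148.

665/148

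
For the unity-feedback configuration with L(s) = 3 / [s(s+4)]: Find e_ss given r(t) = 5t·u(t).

20/3

The open loop has one pole at the origin → type 1 system.
K_v = lim_{s→0} s·L(s) = 3 / (4) = 0.75.
e_ss = 5/K_v = 5/0.75 = 20/3.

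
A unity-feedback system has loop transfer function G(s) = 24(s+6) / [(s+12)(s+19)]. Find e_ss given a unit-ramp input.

infinity

The open loop has no poles at the origin → type 0 system.
K_v = lim_{s→0} s·G(s) = 0; the steady-state error to this ramp input grows without bound.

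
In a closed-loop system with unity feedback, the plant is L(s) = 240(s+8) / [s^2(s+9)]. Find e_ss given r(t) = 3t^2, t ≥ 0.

The open loop has two poles at the origin → type 2 system.
K_a = lim_{s→0} s^2·L(s) = 240·8 / (9) = 640/3.
r(t) = 3t^2 gives R(s) = 6/s^3.
e_ss = 6/K_a = 6/(640/3) = 9/320.

9/320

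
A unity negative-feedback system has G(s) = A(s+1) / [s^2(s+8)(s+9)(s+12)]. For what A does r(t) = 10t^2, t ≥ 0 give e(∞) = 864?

The open loop has two poles at the origin → type 2 system.
K_a = lim_{s→0} s^2·G(s) = A·1 / (8·9·12) = (1/864)·A.
e_ss = 20/K_a = 864 ⇒ K_a = 5/216 ⇒ A = (5/216)/(1/864) = 20.

20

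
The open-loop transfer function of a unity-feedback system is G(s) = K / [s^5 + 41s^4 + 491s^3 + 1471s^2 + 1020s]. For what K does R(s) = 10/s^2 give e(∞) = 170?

60

Factoring s from the denominator leaves a polynomial with constant term 1020, so the system is type 1.
K_v = lim_{s→0} s·G(s) = K / 1020 = (1/1020)·K.
e_ss = 10/K_v = 170 ⇒ K_v = 1/17 ⇒ K = (1/17)/(1/1020) = 60.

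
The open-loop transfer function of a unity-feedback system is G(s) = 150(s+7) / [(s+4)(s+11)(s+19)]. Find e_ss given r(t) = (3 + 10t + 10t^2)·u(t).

infinity

System type = 0 (no poles at s=0). Taking each input component in turn:
  • 3: e_ss = 3/(1+K_p) with K_p=525/418 → 1254/943.
  • 10t: a type-0 system cannot track it, e_ss → ∞.
  • 10t^2: a type-0 system cannot track it, e_ss → ∞.
The unbounded component dominates.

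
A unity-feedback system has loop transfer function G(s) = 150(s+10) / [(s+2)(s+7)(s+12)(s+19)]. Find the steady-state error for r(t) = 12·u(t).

G(s) has no factors of s in the denominator, so the system is type 0.
K_p = lim_{s→0} G(s) = 150·10 / (2·7·12·19) = 125/266.
e_ss = 12/(1 + K_p) = 12/(391/266) = 3192/391.

3192/391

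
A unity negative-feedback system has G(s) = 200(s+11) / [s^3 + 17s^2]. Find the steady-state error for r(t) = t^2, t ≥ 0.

Lowest-order denominator term is 17s^2, so the open loop has 2 poles at the origin → type 2 system.
K_a = lim_{s→0} s^2·G(s) = 200·11 / 17 = 2200/17.
r(t) = t^2 gives R(s) = 2/s^3.
e_ss = 2/K_a = 2/(2200/17) = 17/1100.

17/1100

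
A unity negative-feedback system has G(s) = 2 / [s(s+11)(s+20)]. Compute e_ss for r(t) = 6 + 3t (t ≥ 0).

330

System type = 1 (one pole at s=0). Taking each input component in turn:
  • 6: tracked with zero error.
  • 3t: e_ss = 3/K_v with K_v=1/110 → 330.
Total e_ss = 330.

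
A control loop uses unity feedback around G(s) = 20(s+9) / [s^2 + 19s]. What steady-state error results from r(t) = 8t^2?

Factoring s from the denominator leaves a polynomial with constant term 19, so the system is type 1.
K_a = lim_{s→0} s^2·G(s) = 0; the steady-state error to this parabolic input grows without bound.

infinity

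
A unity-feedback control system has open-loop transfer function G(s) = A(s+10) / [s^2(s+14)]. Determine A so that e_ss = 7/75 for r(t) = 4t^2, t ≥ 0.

System type = 2 (two poles at s=0).
K_a = lim_{s→0} s^2·G(s) = A·10 / (14) = (5/7)·A.
e_ss = 8/K_a = 7/75 ⇒ K_a = 600/7 ⇒ A = (600/7)/(5/7) = 120.

120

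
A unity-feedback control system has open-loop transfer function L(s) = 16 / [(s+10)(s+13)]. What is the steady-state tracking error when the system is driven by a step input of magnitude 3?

L(s) has no factors of s in the denominator, so the system is type 0.
K_p = lim_{s→0} L(s) = 16 / (10·13) = 8/65.
e_ss = 3/(1 + K_p) = 3/(73/65) = 195/73.

195/73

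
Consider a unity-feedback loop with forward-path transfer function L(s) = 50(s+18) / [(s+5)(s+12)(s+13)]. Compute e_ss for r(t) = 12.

39/7

System type = 0 (no poles at s=0).
K_p = lim_{s→0} L(s) = 50·18 / (5·12·13) = 15/13.
e_ss = 12/(1 + K_p) = 12/(28/13) = 39/7.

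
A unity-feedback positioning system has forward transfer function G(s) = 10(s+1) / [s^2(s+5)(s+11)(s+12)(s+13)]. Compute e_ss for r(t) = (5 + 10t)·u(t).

The open loop has two poles at the origin → type 2 system. By superposition:
  • 5: tracked with zero error.
  • 10t: tracked with zero error.
Total e_ss = 0.

0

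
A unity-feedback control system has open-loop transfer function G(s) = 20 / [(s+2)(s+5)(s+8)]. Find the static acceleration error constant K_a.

0

System type = 0 (no poles at s=0).
K_a = lim_{s→0} s^2·G(s) = 0 (the extra factor of s kills the finite limit).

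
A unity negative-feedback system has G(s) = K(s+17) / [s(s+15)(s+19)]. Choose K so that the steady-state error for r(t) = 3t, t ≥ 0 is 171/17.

5

One free integrator in G(s): this is a type 1 system.
K_v = lim_{s→0} s·G(s) = K·17 / (15·19) = (17/285)·K.
e_ss = 3/K_v = 171/17 ⇒ K_v = 17/57 ⇒ K = (17/57)/(17/285) = 5.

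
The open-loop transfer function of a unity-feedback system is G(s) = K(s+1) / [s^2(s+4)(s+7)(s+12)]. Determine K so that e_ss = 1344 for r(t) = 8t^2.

The open loop has two poles at the origin → type 2 system.
K_a = lim_{s→0} s^2·G(s) = K·1 / (4·7·12) = (1/336)·K.
e_ss = 16/K_a = 1344 ⇒ K_a = 1/84 ⇒ K = (1/84)/(1/336) = 4.

4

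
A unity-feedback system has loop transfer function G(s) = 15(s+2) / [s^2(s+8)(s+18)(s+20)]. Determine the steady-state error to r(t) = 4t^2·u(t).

768

The open loop has two poles at the origin → type 2 system.
K_a = lim_{s→0} s^2·G(s) = 15·2 / (8·18·20) = 1/96.
r(t) = 4t^2 gives R(s) = 8/s^3.
e_ss = 8/K_a = 8/(1/96) = 768.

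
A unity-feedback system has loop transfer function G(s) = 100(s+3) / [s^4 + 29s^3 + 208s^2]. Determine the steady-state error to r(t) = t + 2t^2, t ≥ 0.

208/75

The denominator has no term below 208s^2 — 2 poles at s=0, type 2. Treating each term separately:
  • t: tracked with zero error.
  • 2t^2: e_ss = 4/K_a with K_a=75/52 → 208/75.
Total e_ss = 208/75.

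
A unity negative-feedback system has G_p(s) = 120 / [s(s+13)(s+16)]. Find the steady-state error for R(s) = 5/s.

The open loop has one pole at the origin → type 1 system.
K_p = ∞ for a type-1 system; e_ss to a step is zero.

0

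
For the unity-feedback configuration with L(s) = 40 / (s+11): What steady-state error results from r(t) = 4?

The open loop has no poles at the origin → type 0 system.
K_p = lim_{s→0} L(s) = 40 / (11) = 40/11.
e_ss = 4/(1 + K_p) = 4/(51/11) = 44/51.

44/51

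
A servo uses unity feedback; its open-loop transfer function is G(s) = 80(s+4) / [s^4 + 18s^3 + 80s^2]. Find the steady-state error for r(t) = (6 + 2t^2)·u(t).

Lowest-order denominator term is 80s^2, so the open loop has 2 poles at the origin → type 2 system. Treating each term separately:
  • 6: tracked with zero error.
  • 2t^2: e_ss = 4/K_a with K_a=4 → 1.
Total e_ss = 1.

1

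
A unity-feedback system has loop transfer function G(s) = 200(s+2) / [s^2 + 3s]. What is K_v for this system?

400/3

The denominator has no term below 3s — 1 pole at s=0, type 1.
K_v = lim_{s→0} s·G(s) = 200·2 / 3 = 400/3.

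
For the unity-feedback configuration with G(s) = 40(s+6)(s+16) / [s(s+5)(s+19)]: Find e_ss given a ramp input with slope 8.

19/96

G(s) has one factor of s in the denominator, so the system is type 1.
K_v = lim_{s→0} s·G(s) = 40·6·16 / (5·19) = 768/19.
e_ss = 8/K_v = 8/(768/19) = 19/96.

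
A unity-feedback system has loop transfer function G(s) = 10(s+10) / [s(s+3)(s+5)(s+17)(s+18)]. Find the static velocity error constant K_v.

The open loop has one pole at the origin → type 1 system.
K_v = lim_{s→0} s·G(s) = 10·10 / (3·5·17·18) = 10/459.

10/459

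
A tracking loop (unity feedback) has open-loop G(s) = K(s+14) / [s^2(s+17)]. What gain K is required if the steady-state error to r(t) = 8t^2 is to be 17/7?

8

G(s) has two factors of s in the denominator, so the system is type 2.
K_a = lim_{s→0} s^2·G(s) = K·14 / (17) = (14/17)·K.
e_ss = 16/K_a = 17/7 ⇒ K_a = 112/17 ⇒ K = (112/17)/(14/17) = 8.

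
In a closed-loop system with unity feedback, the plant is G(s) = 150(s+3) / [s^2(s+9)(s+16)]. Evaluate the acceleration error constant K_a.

3.125

System type = 2 (two poles at s=0).
K_a = lim_{s→0} s^2·G(s) = 150·3 / (9·16) = 3.125.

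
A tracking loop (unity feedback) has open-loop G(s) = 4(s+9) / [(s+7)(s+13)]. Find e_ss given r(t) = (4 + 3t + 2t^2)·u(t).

infinity

System type = 0 (no poles at s=0). Treating each term separately:
  • 4: e_ss = 4/(1+K_p) with K_p=36/91 → 364/127.
  • 3t: a type-0 system cannot track it, e_ss → ∞.
  • 2t^2: a type-0 system cannot track it, e_ss → ∞.
The unbounded component dominates.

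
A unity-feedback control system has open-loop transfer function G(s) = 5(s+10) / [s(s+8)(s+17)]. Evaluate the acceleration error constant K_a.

0

One free integrator in G(s): this is a type 1 system.
K_a = lim_{s→0} s^2·G(s) = 0 (the extra factor of s kills the finite limit).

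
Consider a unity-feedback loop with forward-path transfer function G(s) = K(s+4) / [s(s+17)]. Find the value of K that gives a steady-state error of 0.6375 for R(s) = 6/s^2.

G(s) has one factor of s in the denominator, so the system is type 1.
K_v = lim_{s→0} s·G(s) = K·4 / (17) = (4/17)·K.
e_ss = 6/K_v = 0.6375 ⇒ K_v = 160/17 ⇒ K = (160/17)/(4/17) = 40.

40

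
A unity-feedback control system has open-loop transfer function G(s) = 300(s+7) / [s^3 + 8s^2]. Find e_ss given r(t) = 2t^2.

Lowest-order denominator term is 8s^2, so the open loop has 2 poles at the origin → type 2 system.
K_a = lim_{s→0} s^2·G(s) = 300·7 / 8 = 262.5.
r(t) = 2t^2 gives R(s) = 4/s^3.
e_ss = 4/K_a = 4/262.5 = 8/525.

8/525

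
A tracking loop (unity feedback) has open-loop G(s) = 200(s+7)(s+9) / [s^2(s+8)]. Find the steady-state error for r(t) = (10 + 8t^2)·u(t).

G(s) has two factors of s in the denominator, so the system is type 2. Taking each input component in turn:
  • 10: tracked with zero error.
  • 8t^2: e_ss = 16/K_a with K_a=1575 → 16/1575.
Total e_ss = 16/1575.

16/1575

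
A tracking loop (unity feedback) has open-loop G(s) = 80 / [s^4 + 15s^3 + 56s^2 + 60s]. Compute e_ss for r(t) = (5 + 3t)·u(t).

2.25

Lowest-order denominator term is 60s, so the open loop has 1 pole at the origin → type 1 system. Treating each term separately:
  • 5: tracked with zero error.
  • 3t: e_ss = 3/K_v with K_v=4/3 → 2.25.
Total e_ss = 2.25.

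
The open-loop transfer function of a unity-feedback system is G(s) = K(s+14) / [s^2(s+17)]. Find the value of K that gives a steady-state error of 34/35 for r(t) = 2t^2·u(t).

System type = 2 (two poles at s=0).
K_a = lim_{s→0} s^2·G(s) = K·14 / (17) = (14/17)·K.
e_ss = 4/K_a = 34/35 ⇒ K_a = 70/17 ⇒ K = (70/17)/(14/17) = 5.

5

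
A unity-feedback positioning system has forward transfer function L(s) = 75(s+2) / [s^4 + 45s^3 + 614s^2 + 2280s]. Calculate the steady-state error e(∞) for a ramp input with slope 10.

The denominator has no term below 2280s — 1 pole at s=0, type 1.
K_v = lim_{s→0} s·L(s) = 75·2 / 2280 = 5/76.
e_ss = 10/K_v = 10/(5/76) = 152.

152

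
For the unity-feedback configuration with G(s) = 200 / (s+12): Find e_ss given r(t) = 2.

6/53

G(s) has no factors of s in the denominator, so the system is type 0.
K_p = lim_{s→0} G(s) = 200 / (12) = 50/3.
e_ss = 2/(1 + K_p) = 2/(53/3) = 6/53.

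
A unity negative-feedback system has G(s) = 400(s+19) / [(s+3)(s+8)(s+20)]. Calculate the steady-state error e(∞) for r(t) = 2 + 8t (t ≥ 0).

infinity

System type = 0 (no poles at s=0). Treating each term separately:
  • 2: e_ss = 2/(1+K_p) with K_p=95/6 → 12/101.
  • 8t: a type-0 system cannot track it, e_ss → ∞.
The unbounded component dominates.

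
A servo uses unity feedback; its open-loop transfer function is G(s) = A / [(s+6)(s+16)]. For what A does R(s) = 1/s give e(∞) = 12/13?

8

No free integrators in G(s): this is a type 0 system.
K_p = lim_{s→0} G(s) = A / (6·16) = (1/96)·A.
e_ss = 1/(1 + K_p) = 12/13 ⇒ 1 + (1/96)·A = 13/12 ⇒ A = 8.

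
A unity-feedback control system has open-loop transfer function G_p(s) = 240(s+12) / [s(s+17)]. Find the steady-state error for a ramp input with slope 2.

17/1440

G_p(s) has one factor of s in the denominator, so the system is type 1.
K_v = lim_{s→0} s·G_p(s) = 240·12 / (17) = 2880/17.
e_ss = 2/K_v = 2/(2880/17) = 17/1440.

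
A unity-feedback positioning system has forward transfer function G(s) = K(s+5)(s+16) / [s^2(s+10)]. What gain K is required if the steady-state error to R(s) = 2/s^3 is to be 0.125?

2

The open loop has two poles at the origin → type 2 system.
K_a = lim_{s→0} s^2·G(s) = K·5·16 / (10) = 8·K.
e_ss = 2/K_a = 0.125 ⇒ K_a = 16 ⇒ K = 16/8 = 2.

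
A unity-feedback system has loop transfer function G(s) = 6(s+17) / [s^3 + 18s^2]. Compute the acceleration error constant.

17/3

Factoring s^2 from the denominator leaves a polynomial with constant term 18, so the system is type 2.
K_a = lim_{s→0} s^2·G(s) = 6·17 / 18 = 17/3.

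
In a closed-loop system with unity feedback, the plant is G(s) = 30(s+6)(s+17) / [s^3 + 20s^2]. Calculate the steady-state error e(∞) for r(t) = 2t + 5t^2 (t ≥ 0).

Factoring s^2 from the denominator leaves a polynomial with constant term 20, so the system is type 2. Treating each term separately:
  • 2t: tracked with zero error.
  • 5t^2: e_ss = 10/K_a with K_a=153 → 10/153.
Total e_ss = 10/153.

10/153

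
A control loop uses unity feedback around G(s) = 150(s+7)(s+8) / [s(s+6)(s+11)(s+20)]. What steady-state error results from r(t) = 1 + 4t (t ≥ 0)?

System type = 1 (one pole at s=0). By superposition:
  • 1: tracked with zero error.
  • 4t: e_ss = 4/K_v with K_v=70/11 → 22/35.
Total e_ss = 22/35.

22/35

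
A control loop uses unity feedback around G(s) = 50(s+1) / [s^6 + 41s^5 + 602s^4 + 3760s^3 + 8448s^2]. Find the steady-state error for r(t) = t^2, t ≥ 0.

337.92

Lowest-order denominator term is 8448s^2, so the open loop has 2 poles at the origin → type 2 system.
K_a = lim_{s→0} s^2·G(s) = 50·1 / 8448 = 25/4224.
r(t) = t^2 gives R(s) = 2/s^3.
e_ss = 2/K_a = 2/(25/4224) = 337.92.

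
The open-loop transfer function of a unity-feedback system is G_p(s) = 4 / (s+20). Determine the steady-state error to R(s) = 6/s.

5

No free integrators in G_p(s): this is a type 0 system.
K_p = lim_{s→0} G_p(s) = 4 / (20) = 0.2.
e_ss = 6/(1 + K_p) = 6/1.2 = 5.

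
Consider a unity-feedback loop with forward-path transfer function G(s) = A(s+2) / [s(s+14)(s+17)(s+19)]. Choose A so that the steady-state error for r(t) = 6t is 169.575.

System type = 1 (one pole at s=0).
K_v = lim_{s→0} s·G(s) = A·2 / (14·17·19) = (1/2261)·A.
e_ss = 6/K_v = 169.575 ⇒ K_v = 80/2261 ⇒ A = (80/2261)/(1/2261) = 80.

80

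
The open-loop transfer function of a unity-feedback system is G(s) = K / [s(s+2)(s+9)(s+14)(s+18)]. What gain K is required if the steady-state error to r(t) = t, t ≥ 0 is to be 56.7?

80

G(s) has one factor of s in the denominator, so the system is type 1.
K_v = lim_{s→0} s·G(s) = K / (2·9·14·18) = (1/4536)·K.
e_ss = 1/K_v = 56.7 ⇒ K_v = 10/567 ⇒ K = (10/567)/(1/4536) = 80.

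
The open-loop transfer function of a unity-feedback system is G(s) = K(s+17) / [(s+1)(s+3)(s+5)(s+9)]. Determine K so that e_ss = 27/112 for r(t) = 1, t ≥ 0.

G(s) has no factors of s in the denominator, so the system is type 0.
K_p = lim_{s→0} G(s) = K·17 / (1·3·5·9) = (17/135)·K.
e_ss = 1/(1 + K_p) = 27/112 ⇒ 1 + (17/135)·K = 112/27 ⇒ K = 25.

25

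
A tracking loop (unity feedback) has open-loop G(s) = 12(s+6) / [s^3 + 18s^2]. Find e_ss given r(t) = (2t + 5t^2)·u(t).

Lowest-order denominator term is 18s^2, so the open loop has 2 poles at the origin → type 2 system. By superposition:
  • 2t: tracked with zero error.
  • 5t^2: e_ss = 10/K_a with K_a=4 → 2.5.
Total e_ss = 2.5.

2.5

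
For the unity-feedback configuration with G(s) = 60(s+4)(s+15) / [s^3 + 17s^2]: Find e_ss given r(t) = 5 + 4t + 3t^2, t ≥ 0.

Lowest-order denominator term is 17s^2, so the open loop has 2 poles at the origin → type 2 system. Treating each term separately:
  • 5: tracked with zero error.
  • 4t: tracked with zero error.
  • 3t^2: e_ss = 6/K_a with K_a=3600/17 → 17/600.
Total e_ss = 17/600.

17/600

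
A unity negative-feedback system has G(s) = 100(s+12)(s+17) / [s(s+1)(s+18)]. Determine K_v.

3400/3

System type = 1 (one pole at s=0).
K_v = lim_{s→0} s·G(s) = 100·12·17 / (1·18) = 3400/3.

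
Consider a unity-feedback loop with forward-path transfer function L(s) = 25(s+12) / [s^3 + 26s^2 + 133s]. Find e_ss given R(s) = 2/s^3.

Lowest-order denominator term is 133s, so the open loop has 1 pole at the origin → type 1 system.
K_a = lim_{s→0} s^2·L(s) = 0; the steady-state error to this parabolic input grows without bound.

infinity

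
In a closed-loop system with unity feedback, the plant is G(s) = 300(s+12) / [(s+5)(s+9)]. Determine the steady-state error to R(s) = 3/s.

1/27

The open loop has no poles at the origin → type 0 system.
K_p = lim_{s→0} G(s) = 300·12 / (5·9) = 80.
e_ss = 3/(1 + K_p) = 3/81 = 1/27.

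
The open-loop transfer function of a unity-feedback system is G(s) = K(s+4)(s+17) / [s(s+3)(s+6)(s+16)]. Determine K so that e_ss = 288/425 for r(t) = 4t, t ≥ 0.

One free integrator in G(s): this is a type 1 system.
K_v = lim_{s→0} s·G(s) = K·4·17 / (3·6·16) = (17/72)·K.
e_ss = 4/K_v = 288/425 ⇒ K_v = 425/72 ⇒ K = (425/72)/(17/72) = 25.

25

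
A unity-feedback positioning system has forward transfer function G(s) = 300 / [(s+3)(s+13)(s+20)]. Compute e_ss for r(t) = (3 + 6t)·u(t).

infinity

System type = 0 (no poles at s=0). Treating each term separately:
  • 3: e_ss = 3/(1+K_p) with K_p=5/13 → 13/6.
  • 6t: a type-0 system cannot track it, e_ss → ∞.
The unbounded component dominates.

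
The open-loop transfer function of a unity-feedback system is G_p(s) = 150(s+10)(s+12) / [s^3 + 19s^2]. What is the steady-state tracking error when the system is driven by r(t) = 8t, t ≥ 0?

The denominator has no term below 19s^2 — 2 poles at s=0, type 2.
K_v = ∞ for a type-2 system; e_ss to a ramp is zero.

0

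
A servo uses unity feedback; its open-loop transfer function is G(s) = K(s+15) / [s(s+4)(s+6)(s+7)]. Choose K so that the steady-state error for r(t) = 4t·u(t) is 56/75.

60

One free integrator in G(s): this is a type 1 system.
K_v = lim_{s→0} s·G(s) = K·15 / (4·6·7) = (5/56)·K.
e_ss = 4/K_v = 56/75 ⇒ K_v = 75/14 ⇒ K = (75/14)/(5/56) = 60.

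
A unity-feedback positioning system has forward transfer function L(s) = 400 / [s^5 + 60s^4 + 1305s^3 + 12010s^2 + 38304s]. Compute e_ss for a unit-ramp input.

The denominator has no term below 38304s — 1 pole at s=0, type 1.
K_v = lim_{s→0} s·L(s) = 400 / 38304 = 25/2394.
e_ss = 1/K_v = 1/(25/2394) = 95.76.

95.76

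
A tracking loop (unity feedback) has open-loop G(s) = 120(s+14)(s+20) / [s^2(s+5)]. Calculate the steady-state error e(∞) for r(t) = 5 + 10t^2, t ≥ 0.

G(s) has two factors of s in the denominator, so the system is type 2. Taking each input component in turn:
  • 5: tracked with zero error.
  • 10t^2: e_ss = 20/K_a with K_a=6720 → 1/336.
Total e_ss = 1/336.

1/336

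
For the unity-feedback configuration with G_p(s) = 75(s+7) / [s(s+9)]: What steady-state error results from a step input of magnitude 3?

0

System type = 1 (one pole at s=0).
A type-1 system has K_p = ∞, so it tracks a step input with zero steady-state error.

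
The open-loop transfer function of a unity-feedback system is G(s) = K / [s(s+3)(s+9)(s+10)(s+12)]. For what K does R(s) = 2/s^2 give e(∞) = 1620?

4

System type = 1 (one pole at s=0).
K_v = lim_{s→0} s·G(s) = K / (3·9·10·12) = (1/3240)·K.
e_ss = 2/K_v = 1620 ⇒ K_v = 1/810 ⇒ K = (1/810)/(1/3240) = 4.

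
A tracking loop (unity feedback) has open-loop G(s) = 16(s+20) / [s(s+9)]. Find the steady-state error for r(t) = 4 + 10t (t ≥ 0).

The open loop has one pole at the origin → type 1 system. By superposition:
  • 4: tracked with zero error.
  • 10t: e_ss = 10/K_v with K_v=320/9 → 9/32.
Total e_ss = 9/32.

9/32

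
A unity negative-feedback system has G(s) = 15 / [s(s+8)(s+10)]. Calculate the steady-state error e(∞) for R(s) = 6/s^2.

32

One free integrator in G(s): this is a type 1 system.
K_v = lim_{s→0} s·G(s) = 15 / (8·10) = 0.1875.
e_ss = 6/K_v = 6/0.1875 = 32.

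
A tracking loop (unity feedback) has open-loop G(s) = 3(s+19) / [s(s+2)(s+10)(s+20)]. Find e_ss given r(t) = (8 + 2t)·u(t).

800/57

One free integrator in G(s): this is a type 1 system. Taking each input component in turn:
  • 8: tracked with zero error.
  • 2t: e_ss = 2/K_v with K_v=0.1425 → 800/57.
Total e_ss = 800/57.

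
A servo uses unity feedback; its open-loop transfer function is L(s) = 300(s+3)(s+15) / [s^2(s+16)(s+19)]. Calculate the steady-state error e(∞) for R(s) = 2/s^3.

152/3375

L(s) has two factors of s in the denominator, so the system is type 2.
K_a = lim_{s→0} s^2·L(s) = 300·3·15 / (16·19) = 3375/76.
r(t) = t^2 gives R(s) = 2/s^3.
e_ss = 2/K_a = 2/(3375/76) = 152/3375.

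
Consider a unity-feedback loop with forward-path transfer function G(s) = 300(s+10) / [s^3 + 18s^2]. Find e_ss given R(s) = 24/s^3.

0.144

The denominator has no term below 18s^2 — 2 poles at s=0, type 2.
K_a = lim_{s→0} s^2·G(s) = 300·10 / 18 = 500/3.
r(t) = 12t^2 gives R(s) = 24/s^3.
e_ss = 24/K_a = 24/(500/3) = 0.144.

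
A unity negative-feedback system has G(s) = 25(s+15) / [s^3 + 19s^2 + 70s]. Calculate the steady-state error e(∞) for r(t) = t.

14/75

Lowest-order denominator term is 70s, so the open loop has 1 pole at the origin → type 1 system.
K_v = lim_{s→0} s·G(s) = 25·15 / 70 = 75/14.
e_ss = 1/K_v = 1/(75/14) = 14/75.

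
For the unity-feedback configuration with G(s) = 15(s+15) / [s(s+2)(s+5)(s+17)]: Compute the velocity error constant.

The open loop has one pole at the origin → type 1 system.
K_v = lim_{s→0} s·G(s) = 15·15 / (2·5·17) = 45/34.

45/34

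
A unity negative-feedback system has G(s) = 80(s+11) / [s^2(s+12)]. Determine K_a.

220/3

G(s) has two factors of s in the denominator, so the system is type 2.
K_a = lim_{s→0} s^2·G(s) = 80·11 / (12) = 220/3.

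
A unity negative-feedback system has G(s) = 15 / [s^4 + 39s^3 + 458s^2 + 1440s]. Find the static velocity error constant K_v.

1/96

Lowest-order denominator term is 1440s, so the open loop has 1 pole at the origin → type 1 system.
K_v = lim_{s→0} s·G(s) = 15 / 1440 = 1/96.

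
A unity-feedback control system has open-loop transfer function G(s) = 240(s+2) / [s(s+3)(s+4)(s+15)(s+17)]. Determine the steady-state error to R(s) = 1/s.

One free integrator in G(s): this is a type 1 system.
A type-1 system has K_p = ∞, so it tracks a step input with zero steady-state error.

0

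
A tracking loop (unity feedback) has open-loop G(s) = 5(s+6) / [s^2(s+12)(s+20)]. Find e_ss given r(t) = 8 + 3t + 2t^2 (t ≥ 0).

System type = 2 (two poles at s=0). Treating each term separately:
  • 8: tracked with zero error.
  • 3t: tracked with zero error.
  • 2t^2: e_ss = 4/K_a with K_a=0.125 → 32.
Total e_ss = 32.

32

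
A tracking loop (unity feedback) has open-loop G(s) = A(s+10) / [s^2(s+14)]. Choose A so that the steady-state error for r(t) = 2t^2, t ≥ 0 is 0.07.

System type = 2 (two poles at s=0).
K_a = lim_{s→0} s^2·G(s) = A·10 / (14) = (5/7)·A.
e_ss = 4/K_a = 0.07 ⇒ K_a = 400/7 ⇒ A = (400/7)/(5/7) = 80.

80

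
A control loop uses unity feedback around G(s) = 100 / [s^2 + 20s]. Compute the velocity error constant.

5

Factoring s from the denominator leaves a polynomial with constant term 20, so the system is type 1.
K_v = lim_{s→0} s·G(s) = 100 / 20 = 5.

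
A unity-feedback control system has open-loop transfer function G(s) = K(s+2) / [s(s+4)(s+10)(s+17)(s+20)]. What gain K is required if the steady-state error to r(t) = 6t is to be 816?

50

System type = 1 (one pole at s=0).
K_v = lim_{s→0} s·G(s) = K·2 / (4·10·17·20) = (1/6800)·K.
e_ss = 6/K_v = 816 ⇒ K_v = 1/136 ⇒ K = (1/136)/(1/6800) = 50.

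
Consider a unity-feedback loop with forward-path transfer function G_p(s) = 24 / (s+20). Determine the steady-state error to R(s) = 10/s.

System type = 0 (no poles at s=0).
K_p = lim_{s→0} G_p(s) = 24 / (20) = 1.2.
e_ss = 10/(1 + K_p) = 10/2.2 = 50/11.

50/11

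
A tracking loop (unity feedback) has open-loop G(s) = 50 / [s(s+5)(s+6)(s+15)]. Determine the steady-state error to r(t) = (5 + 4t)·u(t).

One free integrator in G(s): this is a type 1 system. Treating each term separately:
  • 5: tracked with zero error.
  • 4t: e_ss = 4/K_v with K_v=1/9 → 36.
Total e_ss = 36.

36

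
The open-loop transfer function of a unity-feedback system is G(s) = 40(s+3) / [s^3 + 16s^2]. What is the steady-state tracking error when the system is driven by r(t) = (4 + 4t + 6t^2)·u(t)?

1.6

The denominator has no term below 16s^2 — 2 poles at s=0, type 2. By superposition:
  • 4: tracked with zero error.
  • 4t: tracked with zero error.
  • 6t^2: e_ss = 12/K_a with K_a=7.5 → 1.6.
Total e_ss = 1.6.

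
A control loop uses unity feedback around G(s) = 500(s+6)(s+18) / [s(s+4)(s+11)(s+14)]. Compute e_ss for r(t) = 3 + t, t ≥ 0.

The open loop has one pole at the origin → type 1 system. By superposition:
  • 3: tracked with zero error.
  • t: e_ss = 1/K_v with K_v=6750/77 → 77/6750.
Total e_ss = 77/6750.

77/6750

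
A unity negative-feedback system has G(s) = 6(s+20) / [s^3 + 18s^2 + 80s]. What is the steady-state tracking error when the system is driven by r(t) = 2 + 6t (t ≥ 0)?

Factoring s from the denominator leaves a polynomial with constant term 80, so the system is type 1. By superposition:
  • 2: tracked with zero error.
  • 6t: e_ss = 6/K_v with K_v=1.5 → 4.
Total e_ss = 4.

4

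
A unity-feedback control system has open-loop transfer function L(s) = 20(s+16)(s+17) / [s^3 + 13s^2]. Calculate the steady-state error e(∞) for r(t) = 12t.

0

Factoring s^2 from the denominator leaves a polynomial with constant term 13, so the system is type 2.
A type-2 system has K_v = ∞, so it tracks a ramp input with zero steady-state error.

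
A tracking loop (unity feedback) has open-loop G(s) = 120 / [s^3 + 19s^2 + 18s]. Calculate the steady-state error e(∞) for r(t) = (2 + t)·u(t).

0.15

Factoring s from the denominator leaves a polynomial with constant term 18, so the system is type 1. By superposition:
  • 2: tracked with zero error.
  • t: e_ss = 1/K_v with K_v=20/3 → 0.15.
Total e_ss = 0.15.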